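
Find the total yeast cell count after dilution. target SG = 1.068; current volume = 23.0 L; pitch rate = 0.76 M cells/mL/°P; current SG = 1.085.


V_w = V·((SG_c−1)/(SG_t−1)−1);  °P = 259 − 259/SG_t;  cells = rate·(V+V_w)·°P
V_w = 23.0·((1.085−1)/(1.068−1)−1) = 5.7500
V_final = 23.0 + 5.7500 = 28.7500
°P = 259 − 259/1.068 = 16.4906
cells = 0.76·28.7500·16.4906

360.3204 billion cells


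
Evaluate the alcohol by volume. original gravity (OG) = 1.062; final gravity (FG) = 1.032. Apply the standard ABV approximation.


ABV = (OG − FG) · 131.25
ABV = (1.062 − 1.032) · 131.25

3.9375 % ABV


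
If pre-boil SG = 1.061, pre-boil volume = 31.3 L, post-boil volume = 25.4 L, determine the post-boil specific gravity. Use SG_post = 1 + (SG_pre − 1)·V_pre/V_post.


pts_pre = (1.061 − 1)·1000 = 61.0000
pts_post = 61.0000·31.3/25.4 = 75.1693
SG_post = 1 + 75.1693/1000

1.0752


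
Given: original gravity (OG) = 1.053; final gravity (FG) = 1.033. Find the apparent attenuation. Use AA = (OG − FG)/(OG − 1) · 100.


AA = (1.053 − 1.033)/(1.053 − 1) · 100

37.7358 %


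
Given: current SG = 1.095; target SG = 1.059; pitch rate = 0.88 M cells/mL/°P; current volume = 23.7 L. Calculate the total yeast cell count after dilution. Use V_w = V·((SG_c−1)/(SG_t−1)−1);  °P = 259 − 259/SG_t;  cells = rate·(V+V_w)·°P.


V_w = 23.7·((1.095−1)/(1.059−1)−1) = 14.4610
V_final = 23.7 + 14.4610 = 38.1610
°P = 259 − 259/1.059 = 14.4297
cells = 0.88·38.1610·14.4297

484.5721 billion cells


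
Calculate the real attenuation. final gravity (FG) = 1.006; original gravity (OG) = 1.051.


AA = (OG−FG)/(OG−1)·100;  RA = AA·0.8192
AA = (1.051 − 1.006)/(1.051 − 1)·100 = 88.2353
RA = 88.2353·0.8192

72.2824 %


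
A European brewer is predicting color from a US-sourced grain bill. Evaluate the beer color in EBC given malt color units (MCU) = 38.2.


SRM = 1.4922·MCU^0.6859;  EBC = SRM·1.97
SRM = 1.4922·38.2^0.6859 = 18.1537
EBC = 18.1537·1.97

35.7627 EBC


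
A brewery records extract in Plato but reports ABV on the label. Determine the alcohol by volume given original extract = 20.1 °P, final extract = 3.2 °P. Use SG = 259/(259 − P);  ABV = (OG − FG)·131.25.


OG = 259/(259 − 20.1) = 1.0841
FG = 259/(259 − 3.2) = 1.0125
ABV = (1.0841 − 1.0125)·131.25

9.4009 % ABV


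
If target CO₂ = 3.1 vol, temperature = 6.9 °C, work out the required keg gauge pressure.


psi = vols/(0.01821 + 0.09011·e^(−0.04·T)) − 14.695
psi = 3.1/(0.01821 + 0.09011·e^(−0.04·6.9)) − 14.695

21.1073 psi


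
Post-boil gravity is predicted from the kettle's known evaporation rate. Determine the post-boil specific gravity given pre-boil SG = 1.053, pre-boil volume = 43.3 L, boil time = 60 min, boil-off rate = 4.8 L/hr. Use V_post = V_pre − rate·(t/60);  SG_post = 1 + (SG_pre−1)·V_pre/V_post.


V_post = 43.3 − 4.8·(60/60) = 38.5000
SG_post = 1 + (1.053 − 1)·43.3/38.5000

1.0596


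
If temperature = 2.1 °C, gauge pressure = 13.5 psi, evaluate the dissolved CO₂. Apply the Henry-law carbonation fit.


vols = (P + 14.695)·(0.01821 + 0.09011·e^(−0.04·T))
vols = (13.5 + 14.695)·(0.01821 + 0.09011·e^(−0.04·2.1))

2.8494 volumes


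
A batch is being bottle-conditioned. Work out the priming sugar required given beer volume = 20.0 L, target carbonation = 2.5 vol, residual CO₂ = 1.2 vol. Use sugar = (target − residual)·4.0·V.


sugar = (2.5 − 1.2)·4.0·20.0

104.0000 g


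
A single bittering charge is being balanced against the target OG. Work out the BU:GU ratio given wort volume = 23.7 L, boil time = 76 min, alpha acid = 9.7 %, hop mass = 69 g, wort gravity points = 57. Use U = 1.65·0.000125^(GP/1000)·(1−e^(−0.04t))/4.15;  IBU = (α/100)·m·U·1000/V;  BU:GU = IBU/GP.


U = 1.65·0.000125^(57/1000)·(1−e^(−0.04·76))/4.15 = 0.2268
IBU = (9.7/100)·69·0.2268·1000/23.7 = 64.0537
BU:GU = 64.0537/57

1.1237


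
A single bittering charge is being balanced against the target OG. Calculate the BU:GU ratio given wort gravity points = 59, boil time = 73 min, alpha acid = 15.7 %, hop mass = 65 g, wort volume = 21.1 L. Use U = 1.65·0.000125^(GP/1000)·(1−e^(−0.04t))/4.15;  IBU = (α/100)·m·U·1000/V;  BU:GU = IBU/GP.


U = 1.65·0.000125^(59/1000)·(1−e^(−0.04·73))/4.15 = 0.2213
IBU = (15.7/100)·65·0.2213·1000/21.1 = 107.0547
BU:GU = 107.0547/59

1.8145


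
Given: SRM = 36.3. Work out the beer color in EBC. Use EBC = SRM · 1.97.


EBC = 36.3 · 1.97

71.5110 EBC


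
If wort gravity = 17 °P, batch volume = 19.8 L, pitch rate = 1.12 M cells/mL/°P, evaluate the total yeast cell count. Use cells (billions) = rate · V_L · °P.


cells = 1.12 · 19.8 · 17

376.9920 billion cells


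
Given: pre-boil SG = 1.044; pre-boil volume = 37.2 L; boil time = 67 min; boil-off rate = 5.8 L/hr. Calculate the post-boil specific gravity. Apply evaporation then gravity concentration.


V_post = V_pre − rate·(t/60);  SG_post = 1 + (SG_pre−1)·V_pre/V_post
V_post = 37.2 − 5.8·(67/60) = 30.7233
SG_post = 1 + (1.044 − 1)·37.2/30.7233

1.0533


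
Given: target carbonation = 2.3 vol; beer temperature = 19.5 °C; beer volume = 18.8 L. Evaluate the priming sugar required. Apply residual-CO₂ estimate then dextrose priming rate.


residual = 14.695·(0.01821 + 0.09011·e^(−0.04·T));  sugar = (target − residual)·4.0·V
residual = 14.695·(0.01821 + 0.09011·e^(−0.04·19.5)) = 0.8746
sugar = (2.3 − 0.8746)·4.0·18.8

107.1899 g


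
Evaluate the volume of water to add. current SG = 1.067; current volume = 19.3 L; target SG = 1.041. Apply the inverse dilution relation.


V_water = V·((SG_curr − 1)/(SG_target − 1) − 1)
V_water = 19.3·((1.067 − 1)/(1.041 − 1) − 1)

12.2390 L


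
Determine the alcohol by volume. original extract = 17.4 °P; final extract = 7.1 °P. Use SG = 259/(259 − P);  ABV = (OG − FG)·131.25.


OG = 259/(259 − 17.4) = 1.0720
FG = 259/(259 − 7.1) = 1.0282
ABV = (1.0720 − 1.0282)·131.25

5.7532 % ABV


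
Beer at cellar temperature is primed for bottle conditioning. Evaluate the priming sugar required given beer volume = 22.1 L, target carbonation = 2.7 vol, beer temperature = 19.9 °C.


residual = 14.695·(0.01821 + 0.09011·e^(−0.04·T));  sugar = (target − residual)·4.0·V
residual = 14.695·(0.01821 + 0.09011·e^(−0.04·19.9)) = 0.8650
sugar = (2.7 − 0.8650)·4.0·22.1

162.2169 g


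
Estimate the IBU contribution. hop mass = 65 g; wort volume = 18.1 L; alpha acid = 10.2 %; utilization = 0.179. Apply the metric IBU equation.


IBU = (α/100)·mass·U·1000 / V
IBU = (10.2/100)·65·0.179·1000 / 18.1

65.5674 IBU


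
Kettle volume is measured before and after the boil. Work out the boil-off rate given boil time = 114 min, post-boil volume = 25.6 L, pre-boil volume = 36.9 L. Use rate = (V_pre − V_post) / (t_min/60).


rate = (36.9 − 25.6) / (114/60)

5.9474 L/hr


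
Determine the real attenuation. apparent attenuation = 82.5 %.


RA = AA · 0.8192
RA = 82.5 · 0.8192

67.5840 %


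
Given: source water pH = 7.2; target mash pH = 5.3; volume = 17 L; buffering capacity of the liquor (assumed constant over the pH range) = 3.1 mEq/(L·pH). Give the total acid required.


acid = buffering capacity · (pH_source − pH_target) · V
acid = 3.1 · (7.2 − 5.3) · 17

100.1300 mEq


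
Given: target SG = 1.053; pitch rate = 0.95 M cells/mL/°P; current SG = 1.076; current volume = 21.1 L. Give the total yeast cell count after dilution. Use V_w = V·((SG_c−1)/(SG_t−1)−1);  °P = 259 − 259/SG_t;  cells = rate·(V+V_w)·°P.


V_w = 21.1·((1.076−1)/(1.053−1)−1) = 9.1566
V_final = 21.1 + 9.1566 = 30.2566
°P = 259 − 259/1.053 = 13.0361
cells = 0.95·30.2566·13.0361

374.7063 billion cells


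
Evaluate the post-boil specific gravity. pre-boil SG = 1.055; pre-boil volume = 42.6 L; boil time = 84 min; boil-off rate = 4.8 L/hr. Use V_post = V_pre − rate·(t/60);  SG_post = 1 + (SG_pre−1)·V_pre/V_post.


V_post = 42.6 − 4.8·(84/60) = 35.8800
SG_post = 1 + (1.055 − 1)·42.6/35.8800

1.0653


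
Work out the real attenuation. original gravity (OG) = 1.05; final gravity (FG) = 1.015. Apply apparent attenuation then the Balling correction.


AA = (OG−FG)/(OG−1)·100;  RA = AA·0.8192
AA = (1.05 − 1.015)/(1.05 − 1)·100 = 70.0000
RA = 70.0000·0.8192

57.3440 %


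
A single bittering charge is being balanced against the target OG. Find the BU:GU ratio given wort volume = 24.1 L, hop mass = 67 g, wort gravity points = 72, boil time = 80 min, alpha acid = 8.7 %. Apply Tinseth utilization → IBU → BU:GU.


U = 1.65·0.000125^(GP/1000)·(1−e^(−0.04t))/4.15;  IBU = (α/100)·m·U·1000/V;  BU:GU = IBU/GP
U = 1.65·0.000125^(72/1000)·(1−e^(−0.04·80))/4.15 = 0.1997
IBU = (8.7/100)·67·0.1997·1000/24.1 = 48.2966
BU:GU = 48.2966/72

0.6708


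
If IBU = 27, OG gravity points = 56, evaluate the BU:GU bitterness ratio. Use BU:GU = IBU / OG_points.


BU:GU = 27 / 56

0.4821


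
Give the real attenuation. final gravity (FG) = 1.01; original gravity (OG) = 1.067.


AA = (OG−FG)/(OG−1)·100;  RA = AA·0.8192
AA = (1.067 − 1.01)/(1.067 − 1)·100 = 85.0746
RA = 85.0746·0.8192

69.6931 %


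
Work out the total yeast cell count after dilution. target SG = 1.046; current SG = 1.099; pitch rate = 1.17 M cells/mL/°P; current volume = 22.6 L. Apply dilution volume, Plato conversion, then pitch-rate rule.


V_w = V·((SG_c−1)/(SG_t−1)−1);  °P = 259 − 259/SG_t;  cells = rate·(V+V_w)·°P
V_w = 22.6·((1.099−1)/(1.046−1)−1) = 26.0391
V_final = 22.6 + 26.0391 = 48.6391
°P = 259 − 259/1.046 = 11.3901
cells = 1.17·48.6391·11.3901

648.1829 billion cells


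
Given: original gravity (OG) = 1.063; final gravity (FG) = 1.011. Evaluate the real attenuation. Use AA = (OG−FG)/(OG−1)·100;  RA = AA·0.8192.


AA = (1.063 − 1.011)/(1.063 − 1)·100 = 82.5397
RA = 82.5397·0.8192

67.6165 %


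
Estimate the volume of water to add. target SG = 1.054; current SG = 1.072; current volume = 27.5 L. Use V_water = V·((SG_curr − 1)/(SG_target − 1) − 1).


V_water = 27.5·((1.072 − 1)/(1.054 − 1) − 1)

9.1667 L


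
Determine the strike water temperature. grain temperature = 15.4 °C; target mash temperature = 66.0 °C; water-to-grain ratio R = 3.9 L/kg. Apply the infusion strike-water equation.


T_strike = (0.41/R)·(T_mash − T_grain) + T_mash
T_strike = (0.41/3.9)·(66.0 − 15.4) + 66.0

71.3195 °C


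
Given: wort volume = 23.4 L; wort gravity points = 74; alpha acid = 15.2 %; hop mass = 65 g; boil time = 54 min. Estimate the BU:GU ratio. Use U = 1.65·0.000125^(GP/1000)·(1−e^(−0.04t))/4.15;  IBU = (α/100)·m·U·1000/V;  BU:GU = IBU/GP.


U = 1.65·0.000125^(74/1000)·(1−e^(−0.04·54))/4.15 = 0.1809
IBU = (15.2/100)·65·0.1809·1000/23.4 = 76.3716
BU:GU = 76.3716/74

1.0320


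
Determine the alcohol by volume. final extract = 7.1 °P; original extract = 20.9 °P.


SG = 259/(259 − P);  ABV = (OG − FG)·131.25
OG = 259/(259 − 20.9) = 1.0878
FG = 259/(259 − 7.1) = 1.0282
ABV = (1.0878 − 1.0282)·131.25

7.8215 % ABV


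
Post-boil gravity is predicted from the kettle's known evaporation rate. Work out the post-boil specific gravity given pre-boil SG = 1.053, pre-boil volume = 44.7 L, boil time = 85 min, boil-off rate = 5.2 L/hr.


V_post = V_pre − rate·(t/60);  SG_post = 1 + (SG_pre−1)·V_pre/V_post
V_post = 44.7 − 5.2·(85/60) = 37.3333
SG_post = 1 + (1.053 − 1)·44.7/37.3333

1.0635


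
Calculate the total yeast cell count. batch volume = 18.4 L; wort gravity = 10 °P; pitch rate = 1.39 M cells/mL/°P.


cells (billions) = rate · V_L · °P
cells = 1.39 · 18.4 · 10

255.7600 billion cells


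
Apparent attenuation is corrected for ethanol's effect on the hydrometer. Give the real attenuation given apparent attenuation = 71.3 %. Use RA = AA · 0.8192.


RA = 71.3 · 0.8192

58.4090 %


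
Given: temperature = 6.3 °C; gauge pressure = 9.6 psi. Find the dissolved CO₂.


vols = (P + 14.695)·(0.01821 + 0.09011·e^(−0.04·T))
vols = (9.6 + 14.695)·(0.01821 + 0.09011·e^(−0.04·6.3))

2.1440 volumes


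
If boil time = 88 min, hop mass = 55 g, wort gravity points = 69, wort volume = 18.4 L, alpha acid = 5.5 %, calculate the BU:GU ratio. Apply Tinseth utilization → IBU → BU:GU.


U = 1.65·0.000125^(GP/1000)·(1−e^(−0.04t))/4.15;  IBU = (α/100)·m·U·1000/V;  BU:GU = IBU/GP
U = 1.65·0.000125^(69/1000)·(1−e^(−0.04·88))/4.15 = 0.2075
IBU = (5.5/100)·55·0.2075·1000/18.4 = 34.1178
BU:GU = 34.1178/69

0.4945


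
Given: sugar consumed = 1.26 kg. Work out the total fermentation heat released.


Q = m_sugar · 590 kJ/kg
Q = 1.26 · 590

743.4000 kJ


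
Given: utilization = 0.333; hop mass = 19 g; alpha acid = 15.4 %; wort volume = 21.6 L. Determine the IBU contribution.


IBU = (α/100)·mass·U·1000 / V
IBU = (15.4/100)·19·0.333·1000 / 21.6

45.1092 IBU


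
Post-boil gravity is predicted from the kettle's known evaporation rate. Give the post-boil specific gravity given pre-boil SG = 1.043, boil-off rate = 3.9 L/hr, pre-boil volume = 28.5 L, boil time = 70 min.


V_post = V_pre − rate·(t/60);  SG_post = 1 + (SG_pre−1)·V_pre/V_post
V_post = 28.5 − 3.9·(70/60) = 23.9500
SG_post = 1 + (1.043 − 1)·28.5/23.9500

1.0512


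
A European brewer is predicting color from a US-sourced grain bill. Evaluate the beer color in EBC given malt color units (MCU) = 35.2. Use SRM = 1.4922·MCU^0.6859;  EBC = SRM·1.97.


SRM = 1.4922·35.2^0.6859 = 17.1633
EBC = 17.1633·1.97

33.8117 EBC


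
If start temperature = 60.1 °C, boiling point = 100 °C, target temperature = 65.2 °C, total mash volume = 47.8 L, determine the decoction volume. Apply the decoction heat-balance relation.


V_dec = V_total·(T_target − T_start)/(T_boil − T_start)
V_dec = 47.8·(65.2 − 60.1)/(100 − 60.1)

6.1098 L


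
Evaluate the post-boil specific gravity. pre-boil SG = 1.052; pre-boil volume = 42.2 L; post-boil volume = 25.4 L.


SG_post = 1 + (SG_pre − 1)·V_pre/V_post
pts_pre = (1.052 − 1)·1000 = 52.0000
pts_post = 52.0000·42.2/25.4 = 86.3937
SG_post = 1 + 86.3937/1000

1.0864


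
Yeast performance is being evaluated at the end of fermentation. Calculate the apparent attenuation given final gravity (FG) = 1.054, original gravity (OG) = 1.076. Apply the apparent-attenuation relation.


AA = (OG − FG)/(OG − 1) · 100
AA = (1.076 − 1.054)/(1.076 − 1) · 100

28.9474 %


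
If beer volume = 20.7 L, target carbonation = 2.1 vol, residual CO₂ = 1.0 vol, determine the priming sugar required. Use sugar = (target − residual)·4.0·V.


sugar = (2.1 − 1.0)·4.0·20.7

91.0800 g


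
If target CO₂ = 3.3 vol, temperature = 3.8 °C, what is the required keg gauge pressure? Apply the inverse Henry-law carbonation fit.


psi = vols/(0.01821 + 0.09011·e^(−0.04·T)) − 14.695
psi = 3.3/(0.01821 + 0.09011·e^(−0.04·3.8)) − 14.695

19.8190 psi


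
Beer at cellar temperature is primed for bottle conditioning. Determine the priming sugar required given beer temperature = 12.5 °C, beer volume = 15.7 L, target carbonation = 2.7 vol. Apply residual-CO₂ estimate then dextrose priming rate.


residual = 14.695·(0.01821 + 0.09011·e^(−0.04·T));  sugar = (target − residual)·4.0·V
residual = 14.695·(0.01821 + 0.09011·e^(−0.04·12.5)) = 1.0707
sugar = (2.7 − 1.0707)·4.0·15.7

102.3173 g


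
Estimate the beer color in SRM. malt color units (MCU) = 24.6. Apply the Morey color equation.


SRM = 1.4922 · MCU^0.6859
SRM = 1.4922 · 24.6^0.6859

13.4236 SRM


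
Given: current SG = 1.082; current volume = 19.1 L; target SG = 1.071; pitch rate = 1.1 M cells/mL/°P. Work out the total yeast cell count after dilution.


V_w = V·((SG_c−1)/(SG_t−1)−1);  °P = 259 − 259/SG_t;  cells = rate·(V+V_w)·°P
V_w = 19.1·((1.082−1)/(1.071−1)−1) = 2.9592
V_final = 19.1 + 2.9592 = 22.0592
°P = 259 − 259/1.071 = 17.1699
cells = 1.1·22.0592·17.1699

416.6297 billion cells


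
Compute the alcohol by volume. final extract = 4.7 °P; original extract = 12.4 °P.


SG = 259/(259 − P);  ABV = (OG − FG)·131.25
OG = 259/(259 − 12.4) = 1.0503
FG = 259/(259 − 4.7) = 1.0185
ABV = (1.0503 − 1.0185)·131.25

4.1740 % ABV


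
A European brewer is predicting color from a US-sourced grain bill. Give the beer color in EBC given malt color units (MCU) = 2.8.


SRM = 1.4922·MCU^0.6859;  EBC = SRM·1.97
SRM = 1.4922·2.8^0.6859 = 3.0237
EBC = 3.0237·1.97

5.9566 EBC


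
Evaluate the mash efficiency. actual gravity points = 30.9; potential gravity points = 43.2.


efficiency = actual / potential × 100
efficiency = 30.9 / 43.2 × 100

71.5278 %


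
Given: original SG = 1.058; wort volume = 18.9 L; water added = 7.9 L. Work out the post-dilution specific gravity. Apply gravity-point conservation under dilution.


SG_new = 1 + (SG_old − 1)·V_old/(V_old + V_water)
pts = (1.058 − 1)·1000·18.9/(18.9 + 7.9) = 40.9030
SG_new = 1 + 40.9030/1000

1.0409


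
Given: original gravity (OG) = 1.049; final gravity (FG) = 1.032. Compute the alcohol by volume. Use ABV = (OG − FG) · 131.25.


ABV = (1.049 − 1.032) · 131.25

2.2312 % ABV


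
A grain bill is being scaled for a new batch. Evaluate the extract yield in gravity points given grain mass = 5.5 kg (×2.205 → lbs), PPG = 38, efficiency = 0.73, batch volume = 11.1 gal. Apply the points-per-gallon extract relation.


points = lbs × PPG × eff / vol
lbs = 5.5 × 2.205 = 12.1275
points = 12.1275 × 38 × 0.73 / 11.1

30.3078 points


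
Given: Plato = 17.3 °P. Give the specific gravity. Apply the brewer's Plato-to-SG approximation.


SG = 259/(259 − P)
SG = 259/(259 − 17.3)

1.0716


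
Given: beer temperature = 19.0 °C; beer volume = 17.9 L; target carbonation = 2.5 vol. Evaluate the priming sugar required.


residual = 14.695·(0.01821 + 0.09011·e^(−0.04·T));  sugar = (target − residual)·4.0·V
residual = 14.695·(0.01821 + 0.09011·e^(−0.04·19.0)) = 0.8869
sugar = (2.5 − 0.8869)·4.0·17.9

115.5005 g


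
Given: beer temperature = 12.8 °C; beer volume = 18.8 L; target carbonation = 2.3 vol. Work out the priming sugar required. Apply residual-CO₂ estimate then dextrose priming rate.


residual = 14.695·(0.01821 + 0.09011·e^(−0.04·T));  sugar = (target − residual)·4.0·V
residual = 14.695·(0.01821 + 0.09011·e^(−0.04·12.8)) = 1.0612
sugar = (2.3 − 1.0612)·4.0·18.8

93.1605 g


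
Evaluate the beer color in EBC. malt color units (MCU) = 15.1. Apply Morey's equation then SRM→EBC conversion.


SRM = 1.4922·MCU^0.6859;  EBC = SRM·1.97
SRM = 1.4922·15.1^0.6859 = 9.6048
EBC = 9.6048·1.97

18.9214 EBC


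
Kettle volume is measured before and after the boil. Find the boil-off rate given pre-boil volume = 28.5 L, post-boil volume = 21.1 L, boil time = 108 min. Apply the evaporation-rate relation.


rate = (V_pre − V_post) / (t_min/60)
rate = (28.5 − 21.1) / (108/60)

4.1111 L/hr


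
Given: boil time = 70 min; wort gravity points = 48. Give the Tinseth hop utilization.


U = 1.65·0.000125^(GP/1000) · (1 − e^(−0.04·t))/4.15
bigness = 1.65·0.000125^(48/1000) = 1.0719
boil_factor = (1 − e^(−0.04·70))/4.15 = 0.2263
U = 1.0719 · 0.2263

0.2426


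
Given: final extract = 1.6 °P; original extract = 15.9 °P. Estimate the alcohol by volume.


SG = 259/(259 − P);  ABV = (OG − FG)·131.25
OG = 259/(259 − 15.9) = 1.0654
FG = 259/(259 − 1.6) = 1.0062
ABV = (1.0654 − 1.0062)·131.25

7.7686 % ABV


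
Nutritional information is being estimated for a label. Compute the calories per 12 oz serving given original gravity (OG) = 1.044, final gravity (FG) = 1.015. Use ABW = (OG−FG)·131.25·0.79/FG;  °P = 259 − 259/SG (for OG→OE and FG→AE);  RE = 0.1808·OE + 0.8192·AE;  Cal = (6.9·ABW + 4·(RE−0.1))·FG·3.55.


ABW = (1.044 − 1.015)·131.25·0.79/1.015 = 2.9625
OE = 259 − 259/1.044 = 10.9157 °P
AE = 259 − 259/1.015 = 3.8276 °P
RE = 0.1808·10.9157 + 0.8192·3.8276 = 5.1091 °P
Cal = (6.9·2.9625 + 4·(5.1091−0.1))·1.015·3.55

145.8514 kcal


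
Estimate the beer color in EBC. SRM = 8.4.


EBC = SRM · 1.97
EBC = 8.4 · 1.97

16.5480 EBC


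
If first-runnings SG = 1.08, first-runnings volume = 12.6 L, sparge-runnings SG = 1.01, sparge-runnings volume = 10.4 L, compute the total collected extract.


total = Σ (SG_i − 1)·1000·V_i
first = (1.08 − 1)·1000·12.6 = 1008.0000
sparge = (1.01 − 1)·1000·10.4 = 104.0000
total = 1008.0000 + 104.0000

1112.0000 gravity·L


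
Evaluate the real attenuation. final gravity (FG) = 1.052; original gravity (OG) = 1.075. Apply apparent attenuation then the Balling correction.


AA = (OG−FG)/(OG−1)·100;  RA = AA·0.8192
AA = (1.075 − 1.052)/(1.075 − 1)·100 = 30.6667
RA = 30.6667·0.8192

25.1221 %


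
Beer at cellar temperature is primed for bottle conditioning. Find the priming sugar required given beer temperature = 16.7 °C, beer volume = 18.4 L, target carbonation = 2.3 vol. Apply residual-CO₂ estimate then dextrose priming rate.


residual = 14.695·(0.01821 + 0.09011·e^(−0.04·T));  sugar = (target − residual)·4.0·V
residual = 14.695·(0.01821 + 0.09011·e^(−0.04·16.7)) = 0.9465
sugar = (2.3 − 0.9465)·4.0·18.4

99.6147 g


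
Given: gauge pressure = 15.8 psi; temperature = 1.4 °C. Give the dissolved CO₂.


vols = (P + 14.695)·(0.01821 + 0.09011·e^(−0.04·T))
vols = (15.8 + 14.695)·(0.01821 + 0.09011·e^(−0.04·1.4))

3.1536 volumes


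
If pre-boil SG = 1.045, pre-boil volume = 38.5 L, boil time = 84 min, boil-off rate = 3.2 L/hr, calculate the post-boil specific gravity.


V_post = V_pre − rate·(t/60);  SG_post = 1 + (SG_pre−1)·V_pre/V_post
V_post = 38.5 − 3.2·(84/60) = 34.0200
SG_post = 1 + (1.045 − 1)·38.5/34.0200

1.0509


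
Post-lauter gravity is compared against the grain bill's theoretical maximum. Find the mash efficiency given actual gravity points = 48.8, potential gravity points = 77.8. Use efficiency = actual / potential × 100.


efficiency = 48.8 / 77.8 × 100

62.7249 %


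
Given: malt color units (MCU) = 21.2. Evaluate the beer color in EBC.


SRM = 1.4922·MCU^0.6859;  EBC = SRM·1.97
SRM = 1.4922·21.2^0.6859 = 12.1216
EBC = 12.1216·1.97

23.8796 EBC


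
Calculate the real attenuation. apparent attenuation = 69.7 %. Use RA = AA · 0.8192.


RA = 69.7 · 0.8192

57.0982 %


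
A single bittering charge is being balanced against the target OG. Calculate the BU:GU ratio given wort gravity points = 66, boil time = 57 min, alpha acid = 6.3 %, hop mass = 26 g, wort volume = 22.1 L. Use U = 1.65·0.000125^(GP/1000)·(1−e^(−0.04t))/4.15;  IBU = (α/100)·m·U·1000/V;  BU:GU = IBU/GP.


U = 1.65·0.000125^(66/1000)·(1−e^(−0.04·57))/4.15 = 0.1972
IBU = (6.3/100)·26·0.1972·1000/22.1 = 14.6181
BU:GU = 14.6181/66

0.2215


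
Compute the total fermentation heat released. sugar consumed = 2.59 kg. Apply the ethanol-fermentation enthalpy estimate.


Q = m_sugar · 590 kJ/kg
Q = 2.59 · 590

1528.1000 kJ


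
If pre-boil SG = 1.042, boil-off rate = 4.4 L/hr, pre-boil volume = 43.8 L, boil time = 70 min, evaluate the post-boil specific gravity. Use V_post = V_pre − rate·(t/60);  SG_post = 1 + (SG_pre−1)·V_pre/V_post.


V_post = 43.8 − 4.4·(70/60) = 38.6667
SG_post = 1 + (1.042 − 1)·43.8/38.6667

1.0476


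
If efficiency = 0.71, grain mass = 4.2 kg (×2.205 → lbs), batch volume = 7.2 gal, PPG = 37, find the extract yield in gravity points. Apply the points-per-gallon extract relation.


points = lbs × PPG × eff / vol
lbs = 4.2 × 2.205 = 9.2610
points = 9.2610 × 37 × 0.71 / 7.2

33.7898 points


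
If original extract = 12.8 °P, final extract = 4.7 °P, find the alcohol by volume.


SG = 259/(259 − P);  ABV = (OG − FG)·131.25
OG = 259/(259 − 12.8) = 1.0520
FG = 259/(259 − 4.7) = 1.0185
ABV = (1.0520 − 1.0185)·131.25

4.3979 % ABV


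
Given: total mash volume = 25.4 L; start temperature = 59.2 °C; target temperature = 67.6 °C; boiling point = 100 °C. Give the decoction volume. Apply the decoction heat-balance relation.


V_dec = V_total·(T_target − T_start)/(T_boil − T_start)
V_dec = 25.4·(67.6 − 59.2)/(100 − 59.2)

5.2294 L


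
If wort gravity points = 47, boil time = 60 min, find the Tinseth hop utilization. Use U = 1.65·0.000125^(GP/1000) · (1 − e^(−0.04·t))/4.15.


bigness = 1.65·0.000125^(47/1000) = 1.0815
boil_factor = (1 − e^(−0.04·60))/4.15 = 0.2191
U = 1.0815 · 0.2191

0.2370


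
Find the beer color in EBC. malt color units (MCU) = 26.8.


SRM = 1.4922·MCU^0.6859;  EBC = SRM·1.97
SRM = 1.4922·26.8^0.6859 = 14.2359
EBC = 14.2359·1.97

28.0447 EBC


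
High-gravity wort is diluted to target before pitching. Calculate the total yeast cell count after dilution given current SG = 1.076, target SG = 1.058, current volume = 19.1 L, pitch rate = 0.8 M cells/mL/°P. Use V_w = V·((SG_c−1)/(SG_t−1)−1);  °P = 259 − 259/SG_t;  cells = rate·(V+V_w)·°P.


V_w = 19.1·((1.076−1)/(1.058−1)−1) = 5.9276
V_final = 19.1 + 5.9276 = 25.0276
°P = 259 − 259/1.058 = 14.1985
cells = 0.8·25.0276·14.1985

284.2831 billion cells


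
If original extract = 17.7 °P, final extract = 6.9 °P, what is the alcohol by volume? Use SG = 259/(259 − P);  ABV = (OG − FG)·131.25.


OG = 259/(259 − 17.7) = 1.0734
FG = 259/(259 − 6.9) = 1.0274
ABV = (1.0734 − 1.0274)·131.25

6.0352 % ABV


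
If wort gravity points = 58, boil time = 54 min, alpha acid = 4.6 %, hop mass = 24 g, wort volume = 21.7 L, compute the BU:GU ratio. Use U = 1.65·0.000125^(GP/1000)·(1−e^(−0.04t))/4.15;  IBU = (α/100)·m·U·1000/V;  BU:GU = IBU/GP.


U = 1.65·0.000125^(58/1000)·(1−e^(−0.04·54))/4.15 = 0.2089
IBU = (4.6/100)·24·0.2089·1000/21.7 = 10.6255
BU:GU = 10.6255/58

0.1832


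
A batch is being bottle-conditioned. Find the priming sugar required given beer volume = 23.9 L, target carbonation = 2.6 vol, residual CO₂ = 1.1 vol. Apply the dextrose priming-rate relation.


sugar = (target − residual)·4.0·V
sugar = (2.6 − 1.1)·4.0·23.9

143.4000 g


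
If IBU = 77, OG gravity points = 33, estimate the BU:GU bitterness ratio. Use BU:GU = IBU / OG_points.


BU:GU = 77 / 33

2.3333


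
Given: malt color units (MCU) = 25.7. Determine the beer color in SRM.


SRM = 1.4922 · MCU^0.6859
SRM = 1.4922 · 25.7^0.6859

13.8325 SRM


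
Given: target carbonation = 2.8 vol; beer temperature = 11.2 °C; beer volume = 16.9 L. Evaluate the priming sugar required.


residual = 14.695·(0.01821 + 0.09011·e^(−0.04·T));  sugar = (target − residual)·4.0·V
residual = 14.695·(0.01821 + 0.09011·e^(−0.04·11.2)) = 1.1136
sugar = (2.8 − 1.1136)·4.0·16.9

113.9998 g


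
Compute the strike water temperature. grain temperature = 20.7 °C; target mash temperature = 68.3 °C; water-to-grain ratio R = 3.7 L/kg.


T_strike = (0.41/R)·(T_mash − T_grain) + T_mash
T_strike = (0.41/3.7)·(68.3 − 20.7) + 68.3

73.5746 °C


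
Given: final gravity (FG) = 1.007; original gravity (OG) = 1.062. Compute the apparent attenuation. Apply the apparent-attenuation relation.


AA = (OG − FG)/(OG − 1) · 100
AA = (1.062 − 1.007)/(1.062 − 1) · 100

88.7097 %


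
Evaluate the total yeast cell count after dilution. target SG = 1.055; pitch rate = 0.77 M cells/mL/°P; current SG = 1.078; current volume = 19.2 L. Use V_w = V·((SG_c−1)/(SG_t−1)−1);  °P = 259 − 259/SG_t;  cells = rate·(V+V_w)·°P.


V_w = 19.2·((1.078−1)/(1.055−1)−1) = 8.0291
V_final = 19.2 + 8.0291 = 27.2291
°P = 259 − 259/1.055 = 13.5024
cells = 0.77·27.2291·13.5024

283.0961 billion cells


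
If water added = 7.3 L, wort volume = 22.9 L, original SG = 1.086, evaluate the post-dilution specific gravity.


SG_new = 1 + (SG_old − 1)·V_old/(V_old + V_water)
pts = (1.086 − 1)·1000·22.9/(22.9 + 7.3) = 65.2119
SG_new = 1 + 65.2119/1000

1.0652


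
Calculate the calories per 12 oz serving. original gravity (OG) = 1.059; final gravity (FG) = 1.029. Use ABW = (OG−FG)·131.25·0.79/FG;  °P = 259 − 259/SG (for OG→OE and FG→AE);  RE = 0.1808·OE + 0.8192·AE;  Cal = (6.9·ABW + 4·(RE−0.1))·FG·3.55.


ABW = (1.059 − 1.029)·131.25·0.79/1.029 = 3.0230
OE = 259 − 259/1.059 = 14.4297 °P
AE = 259 − 259/1.029 = 7.2993 °P
RE = 0.1808·14.4297 + 0.8192·7.2993 = 8.5885 °P
Cal = (6.9·3.0230 + 4·(8.5885−0.1))·1.029·3.55

200.2268 kcal


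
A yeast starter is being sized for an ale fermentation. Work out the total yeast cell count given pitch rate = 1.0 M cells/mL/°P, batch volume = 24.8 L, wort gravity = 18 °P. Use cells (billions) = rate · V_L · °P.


cells = 1.0 · 24.8 · 18

446.4000 billion cells


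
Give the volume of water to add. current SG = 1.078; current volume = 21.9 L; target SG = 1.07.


V_water = V·((SG_curr − 1)/(SG_target − 1) − 1)
V_water = 21.9·((1.078 − 1)/(1.07 − 1) − 1)

2.5029 L


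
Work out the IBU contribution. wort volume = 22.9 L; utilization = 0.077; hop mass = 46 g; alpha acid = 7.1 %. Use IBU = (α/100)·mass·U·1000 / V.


IBU = (7.1/100)·46·0.077·1000 / 22.9

10.9817 IBU


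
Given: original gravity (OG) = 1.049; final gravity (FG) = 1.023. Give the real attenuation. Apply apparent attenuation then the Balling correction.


AA = (OG−FG)/(OG−1)·100;  RA = AA·0.8192
AA = (1.049 − 1.023)/(1.049 − 1)·100 = 53.0612
RA = 53.0612·0.8192

43.4678 %


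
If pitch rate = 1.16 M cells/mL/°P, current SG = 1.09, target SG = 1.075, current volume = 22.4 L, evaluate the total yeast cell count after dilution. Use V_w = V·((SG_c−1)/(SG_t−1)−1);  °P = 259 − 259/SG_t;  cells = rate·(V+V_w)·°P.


V_w = 22.4·((1.09−1)/(1.075−1)−1) = 4.4800
V_final = 22.4 + 4.4800 = 26.8800
°P = 259 − 259/1.075 = 18.0698
cells = 1.16·26.8800·18.0698

563.4298 billion cells


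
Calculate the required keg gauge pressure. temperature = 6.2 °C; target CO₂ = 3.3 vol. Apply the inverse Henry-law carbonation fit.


psi = vols/(0.01821 + 0.09011·e^(−0.04·T)) − 14.695
psi = 3.3/(0.01821 + 0.09011·e^(−0.04·6.2)) − 14.695

22.5812 psi


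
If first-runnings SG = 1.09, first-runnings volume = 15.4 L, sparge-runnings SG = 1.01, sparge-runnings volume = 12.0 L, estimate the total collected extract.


total = Σ (SG_i − 1)·1000·V_i
first = (1.09 − 1)·1000·15.4 = 1386.0000
sparge = (1.01 − 1)·1000·12.0 = 120.0000
total = 1386.0000 + 120.0000

1506.0000 gravity·L


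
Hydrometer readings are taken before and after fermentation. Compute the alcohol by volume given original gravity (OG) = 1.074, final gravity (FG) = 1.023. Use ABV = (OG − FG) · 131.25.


ABV = (1.074 − 1.023) · 131.25

6.6938 % ABV


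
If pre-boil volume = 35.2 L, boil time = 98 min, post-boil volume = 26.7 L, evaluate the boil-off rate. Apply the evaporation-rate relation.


rate = (V_pre − V_post) / (t_min/60)
rate = (35.2 − 26.7) / (98/60)

5.2041 L/hr


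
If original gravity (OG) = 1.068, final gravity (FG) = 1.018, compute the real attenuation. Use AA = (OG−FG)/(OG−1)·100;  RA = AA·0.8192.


AA = (1.068 − 1.018)/(1.068 − 1)·100 = 73.5294
RA = 73.5294·0.8192

60.2353 %


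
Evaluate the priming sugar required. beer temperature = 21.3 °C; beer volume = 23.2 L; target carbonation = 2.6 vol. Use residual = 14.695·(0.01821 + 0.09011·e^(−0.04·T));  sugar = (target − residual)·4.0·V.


residual = 14.695·(0.01821 + 0.09011·e^(−0.04·21.3)) = 0.8324
sugar = (2.6 − 0.8324)·4.0·23.2

164.0302 g


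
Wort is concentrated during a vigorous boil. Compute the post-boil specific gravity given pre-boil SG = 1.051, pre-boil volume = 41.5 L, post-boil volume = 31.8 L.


SG_post = 1 + (SG_pre − 1)·V_pre/V_post
pts_pre = (1.051 − 1)·1000 = 51.0000
pts_post = 51.0000·41.5/31.8 = 66.5566
SG_post = 1 + 66.5566/1000

1.0666


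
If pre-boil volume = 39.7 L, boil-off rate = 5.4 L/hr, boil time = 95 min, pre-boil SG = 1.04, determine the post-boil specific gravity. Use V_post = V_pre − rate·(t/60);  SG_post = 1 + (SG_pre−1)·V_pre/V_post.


V_post = 39.7 − 5.4·(95/60) = 31.1500
SG_post = 1 + (1.04 − 1)·39.7/31.1500

1.0510


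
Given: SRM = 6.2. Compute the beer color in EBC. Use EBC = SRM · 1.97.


EBC = 6.2 · 1.97

12.2140 EBC


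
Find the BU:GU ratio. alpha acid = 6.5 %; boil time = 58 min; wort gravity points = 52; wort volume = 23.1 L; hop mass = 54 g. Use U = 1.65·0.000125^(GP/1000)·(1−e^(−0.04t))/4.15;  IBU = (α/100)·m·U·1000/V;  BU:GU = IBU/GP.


U = 1.65·0.000125^(52/1000)·(1−e^(−0.04·58))/4.15 = 0.2247
IBU = (6.5/100)·54·0.2247·1000/23.1 = 34.1386
BU:GU = 34.1386/52

0.6565


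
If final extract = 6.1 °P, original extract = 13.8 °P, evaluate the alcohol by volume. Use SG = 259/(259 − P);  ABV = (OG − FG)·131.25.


OG = 259/(259 − 13.8) = 1.0563
FG = 259/(259 − 6.1) = 1.0241
ABV = (1.0563 − 1.0241)·131.25

4.2211 % ABV


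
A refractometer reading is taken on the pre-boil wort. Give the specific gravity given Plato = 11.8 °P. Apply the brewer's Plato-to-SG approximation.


SG = 259/(259 − P)
SG = 259/(259 − 11.8)

1.0477


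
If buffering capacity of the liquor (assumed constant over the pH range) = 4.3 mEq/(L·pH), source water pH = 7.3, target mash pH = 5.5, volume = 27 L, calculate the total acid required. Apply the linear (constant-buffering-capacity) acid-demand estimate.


acid = buffering capacity · (pH_source − pH_target) · V
acid = 4.3 · (7.3 − 5.5) · 27

208.9800 mEq


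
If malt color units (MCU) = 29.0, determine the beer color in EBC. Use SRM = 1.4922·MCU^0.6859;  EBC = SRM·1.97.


SRM = 1.4922·29.0^0.6859 = 15.0275
EBC = 15.0275·1.97

29.6041 EBC


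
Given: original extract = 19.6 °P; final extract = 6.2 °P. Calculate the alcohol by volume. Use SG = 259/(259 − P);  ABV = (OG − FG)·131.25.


OG = 259/(259 − 19.6) = 1.0819
FG = 259/(259 − 6.2) = 1.0245
ABV = (1.0819 − 1.0245)·131.25

7.5267 % ABV


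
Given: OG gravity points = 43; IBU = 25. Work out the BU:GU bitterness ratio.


BU:GU = IBU / OG_points
BU:GU = 25 / 43

0.5814


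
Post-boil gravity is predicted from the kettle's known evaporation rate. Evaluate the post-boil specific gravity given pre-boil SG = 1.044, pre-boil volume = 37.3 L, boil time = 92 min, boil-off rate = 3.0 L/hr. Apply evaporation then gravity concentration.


V_post = V_pre − rate·(t/60);  SG_post = 1 + (SG_pre−1)·V_pre/V_post
V_post = 37.3 − 3.0·(92/60) = 32.7000
SG_post = 1 + (1.044 − 1)·37.3/32.7000

1.0502


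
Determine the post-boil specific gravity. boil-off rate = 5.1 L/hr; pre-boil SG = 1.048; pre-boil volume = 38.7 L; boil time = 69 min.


V_post = V_pre − rate·(t/60);  SG_post = 1 + (SG_pre−1)·V_pre/V_post
V_post = 38.7 − 5.1·(69/60) = 32.8350
SG_post = 1 + (1.048 − 1)·38.7/32.8350

1.0566


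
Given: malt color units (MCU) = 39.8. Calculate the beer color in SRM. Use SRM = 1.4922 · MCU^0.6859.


SRM = 1.4922 · 39.8^0.6859

18.6718 SRM


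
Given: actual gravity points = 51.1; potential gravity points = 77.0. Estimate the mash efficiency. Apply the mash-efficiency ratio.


efficiency = actual / potential × 100
efficiency = 51.1 / 77.0 × 100

66.3636 %


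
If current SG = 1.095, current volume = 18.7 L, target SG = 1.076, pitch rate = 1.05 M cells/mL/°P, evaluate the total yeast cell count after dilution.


V_w = V·((SG_c−1)/(SG_t−1)−1);  °P = 259 − 259/SG_t;  cells = rate·(V+V_w)·°P
V_w = 18.7·((1.095−1)/(1.076−1)−1) = 4.6750
V_final = 18.7 + 4.6750 = 23.3750
°P = 259 − 259/1.076 = 18.2937
cells = 1.05·23.3750·18.2937

448.9955 billion cells


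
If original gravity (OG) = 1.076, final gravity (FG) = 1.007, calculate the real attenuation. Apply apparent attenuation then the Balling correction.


AA = (OG−FG)/(OG−1)·100;  RA = AA·0.8192
AA = (1.076 − 1.007)/(1.076 − 1)·100 = 90.7895
RA = 90.7895·0.8192

74.3747 %


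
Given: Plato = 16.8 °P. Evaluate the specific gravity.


SG = 259/(259 − P)
SG = 259/(259 − 16.8)

1.0694


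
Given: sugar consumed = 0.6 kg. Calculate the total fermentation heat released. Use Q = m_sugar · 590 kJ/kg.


Q = 0.6 · 590

354.0000 kJ


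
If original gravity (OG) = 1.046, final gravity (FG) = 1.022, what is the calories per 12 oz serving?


ABW = (OG−FG)·131.25·0.79/FG;  °P = 259 − 259/SG (for OG→OE and FG→AE);  RE = 0.1808·OE + 0.8192·AE;  Cal = (6.9·ABW + 4·(RE−0.1))·FG·3.55
ABW = (1.046 − 1.022)·131.25·0.79/1.022 = 2.4349
OE = 259 − 259/1.046 = 11.3901 °P
AE = 259 − 259/1.022 = 5.5753 °P
RE = 0.1808·11.3901 + 0.8192·5.5753 = 6.6266 °P
Cal = (6.9·2.4349 + 4·(6.6266−0.1))·1.022·3.55

155.6731 kcal


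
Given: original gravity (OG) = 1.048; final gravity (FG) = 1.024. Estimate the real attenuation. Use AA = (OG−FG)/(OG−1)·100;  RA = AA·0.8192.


AA = (1.048 − 1.024)/(1.048 − 1)·100 = 50.0000
RA = 50.0000·0.8192

40.9600 %


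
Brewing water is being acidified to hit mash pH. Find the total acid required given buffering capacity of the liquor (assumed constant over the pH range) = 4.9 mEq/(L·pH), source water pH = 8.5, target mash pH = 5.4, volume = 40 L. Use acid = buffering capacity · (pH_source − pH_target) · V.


acid = 4.9 · (8.5 − 5.4) · 40

607.6000 mEq


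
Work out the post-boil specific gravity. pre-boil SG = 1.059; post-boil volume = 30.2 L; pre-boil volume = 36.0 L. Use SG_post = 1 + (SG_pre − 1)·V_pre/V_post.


pts_pre = (1.059 − 1)·1000 = 59.0000
pts_post = 59.0000·36.0/30.2 = 70.3311
SG_post = 1 + 70.3311/1000

1.0703


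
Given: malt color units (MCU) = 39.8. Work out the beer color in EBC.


SRM = 1.4922·MCU^0.6859;  EBC = SRM·1.97
SRM = 1.4922·39.8^0.6859 = 18.6718
EBC = 18.6718·1.97

36.7835 EBC


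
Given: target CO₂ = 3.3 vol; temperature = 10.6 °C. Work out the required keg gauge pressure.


psi = vols/(0.01821 + 0.09011·e^(−0.04·T)) − 14.695
psi = 3.3/(0.01821 + 0.09011·e^(−0.04·10.6)) − 14.695

28.0621 psi


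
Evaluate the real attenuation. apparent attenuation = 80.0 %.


RA = AA · 0.8192
RA = 80.0 · 0.8192

65.5360 %


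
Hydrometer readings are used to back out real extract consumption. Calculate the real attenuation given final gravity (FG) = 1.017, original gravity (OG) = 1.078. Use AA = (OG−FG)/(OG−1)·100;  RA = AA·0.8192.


AA = (1.078 − 1.017)/(1.078 − 1)·100 = 78.2051
RA = 78.2051·0.8192

64.0656 %


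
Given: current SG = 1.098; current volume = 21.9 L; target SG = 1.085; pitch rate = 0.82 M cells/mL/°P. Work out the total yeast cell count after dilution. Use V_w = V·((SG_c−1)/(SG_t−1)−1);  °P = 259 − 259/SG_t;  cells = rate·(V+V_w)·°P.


V_w = 21.9·((1.098−1)/(1.085−1)−1) = 3.3494
V_final = 21.9 + 3.3494 = 25.2494
°P = 259 − 259/1.085 = 20.2903
cells = 0.82·25.2494·20.2903

420.1013 billion cells


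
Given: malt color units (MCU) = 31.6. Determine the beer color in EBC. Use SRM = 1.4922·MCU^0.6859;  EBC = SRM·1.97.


SRM = 1.4922·31.6^0.6859 = 15.9390
EBC = 15.9390·1.97

31.3999 EBC


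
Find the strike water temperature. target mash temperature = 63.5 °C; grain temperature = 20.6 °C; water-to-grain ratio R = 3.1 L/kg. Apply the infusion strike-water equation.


T_strike = (0.41/R)·(T_mash − T_grain) + T_mash
T_strike = (0.41/3.1)·(63.5 − 20.6) + 63.5

69.1739 °C
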